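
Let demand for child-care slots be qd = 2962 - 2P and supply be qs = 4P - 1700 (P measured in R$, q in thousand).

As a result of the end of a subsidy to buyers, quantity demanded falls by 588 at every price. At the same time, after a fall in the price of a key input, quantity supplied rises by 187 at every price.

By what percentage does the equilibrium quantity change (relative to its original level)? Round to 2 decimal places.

-23.41

Original equilibrium: 2962 - 2P = 4P - 1700 gives 4662 = 6P, so P = 777 and q = 1408.
With the change applied: demand qd = 2374 - 2P, supply qs = 4P - 1513.
Clearing the new market: 2374 - 2P = 4P - 1513, so P = 3887/6 ≈ 647.8333 and q = 3235/3 ≈ 1078.3333.
%Δq = (1078.3333 − 1408) / 1408 × 100 = -23.41%.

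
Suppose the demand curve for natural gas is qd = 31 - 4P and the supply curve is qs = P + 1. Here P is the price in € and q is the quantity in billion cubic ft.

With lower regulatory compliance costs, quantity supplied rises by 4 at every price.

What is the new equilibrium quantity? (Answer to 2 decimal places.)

10.20

Original equilibrium: 31 - 4P = P + 1 gives 30 = 5P, so P = 6 and q = 7.
After the shift, demand is qd = 31 - 4P and supply is qs = P + 5.
Equate the new curves: 31 - 4P = P + 5, giving 26 = 5P, P = 5.2, q = 10.2.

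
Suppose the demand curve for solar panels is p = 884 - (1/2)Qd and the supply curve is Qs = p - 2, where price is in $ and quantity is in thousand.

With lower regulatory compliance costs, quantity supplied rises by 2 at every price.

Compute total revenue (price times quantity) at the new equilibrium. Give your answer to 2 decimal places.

347313.78

Solve the original market: 1768 - 2p = p - 2, hence p = 590 and Q = 588.
The shock moves the curves to Qd = 1768 - 2p and Qs = p.
Clearing the new market: 1768 - 2p = p, so p = 1768/3 ≈ 589.3333 and Q = 1768/3 ≈ 589.3333.
New expenditure = 589.3333 × 589.3333 = 347313.78.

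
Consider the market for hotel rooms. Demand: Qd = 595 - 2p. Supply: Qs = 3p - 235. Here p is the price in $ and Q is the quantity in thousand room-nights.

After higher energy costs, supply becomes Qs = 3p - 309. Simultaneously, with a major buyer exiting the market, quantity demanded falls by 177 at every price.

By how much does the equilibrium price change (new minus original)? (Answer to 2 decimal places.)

Original equilibrium: 595 - 2p = 3p - 235 gives 830 = 5p, so p = 166 and Q = 263.
After the shift, demand is Qd = 418 - 2p and supply is Qs = 3p - 309.
Setting them equal: 418 - 2p = 3p - 309 → 727 = 5p, so p = 145.4 and Q = 127.2.
Δp = 145.4 − 166 = -20.60.

-20.60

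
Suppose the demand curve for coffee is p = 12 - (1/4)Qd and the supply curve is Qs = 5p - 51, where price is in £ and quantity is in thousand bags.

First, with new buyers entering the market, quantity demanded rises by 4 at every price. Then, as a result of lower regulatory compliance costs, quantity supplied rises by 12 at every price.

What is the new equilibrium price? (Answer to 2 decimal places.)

10.11

Original equilibrium: 48 - 4p = 5p - 51 gives 99 = 9p, so p = 11 and Q = 4.
After the shift, demand is Qd = 52 - 4p and supply is Qs = 5p - 39.
Setting them equal: 52 - 4p = 5p - 39 → 91 = 9p, so p = 91/9 ≈ 10.1111 and Q = 104/9 ≈ 11.5556.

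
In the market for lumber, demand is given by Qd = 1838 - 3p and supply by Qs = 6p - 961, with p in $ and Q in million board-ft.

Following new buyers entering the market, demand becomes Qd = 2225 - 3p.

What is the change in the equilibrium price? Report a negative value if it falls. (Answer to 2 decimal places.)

Original equilibrium: 1838 - 3p = 6p - 961 gives 2799 = 9p, so p = 311 and Q = 905.
The shock moves the curves to Qd = 2225 - 3p and Qs = 6p - 961.
New equilibrium: 2225 - 3p = 6p - 961 ⇒ 3186 = 9p ⇒ p = 354, Q = 1163.
Δp = 354 − 311 = +43.00.

+43.00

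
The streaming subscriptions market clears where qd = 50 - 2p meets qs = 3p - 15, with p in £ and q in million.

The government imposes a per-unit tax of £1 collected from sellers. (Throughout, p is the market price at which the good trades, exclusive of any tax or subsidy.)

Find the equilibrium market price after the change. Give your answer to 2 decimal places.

Before the shock: 50 - 2p = 3p - 15 ⇒ 65 = 5p ⇒ p = 13, q = 24.
Since sellers keep the price net of the tax, the effective supply curve becomes qs = 3p - 18.
Setting them equal: 50 - 2p = 3p - 18 → 68 = 5p, so p = 13.6 and q = 22.8.

13.60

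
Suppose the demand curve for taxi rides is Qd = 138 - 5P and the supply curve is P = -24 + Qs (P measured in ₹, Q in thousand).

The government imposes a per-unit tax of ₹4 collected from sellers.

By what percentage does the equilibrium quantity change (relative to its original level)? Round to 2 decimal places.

-7.75

Solve the original market: 138 - 5P = P + 24, hence P = 19 and Q = 43.
Since sellers keep the price net of the tax, the effective supply curve becomes Qs = P + 20.
New equilibrium: 138 - 5P = P + 20 ⇒ 118 = 6P ⇒ P = 59/3 ≈ 19.6667, Q = 119/3 ≈ 39.6667.
%ΔQ = (39.6667 − 43) / 43 × 100 = -7.75%.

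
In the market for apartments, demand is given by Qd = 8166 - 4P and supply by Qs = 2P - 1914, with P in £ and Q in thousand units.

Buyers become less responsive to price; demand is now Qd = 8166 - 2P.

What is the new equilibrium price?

Solve the original market: 8166 - 4P = 2P - 1914, hence P = 1680 and Q = 1446.
The shock moves the curves to Qd = 8166 - 2P and Qs = 2P - 1914.
Equate the new curves: 8166 - 2P = 2P - 1914, giving 10080 = 4P, P = 2520, Q = 3126.

2520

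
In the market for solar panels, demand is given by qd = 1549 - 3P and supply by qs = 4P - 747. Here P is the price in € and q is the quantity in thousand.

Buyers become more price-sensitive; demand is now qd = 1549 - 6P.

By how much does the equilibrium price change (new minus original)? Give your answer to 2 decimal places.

Initially, 1549 - 3P = 4P - 747, so 2296 = 7P and P = 328, q = 565.
The new curves are qd = 1549 - 6P (demand) and qs = 4P - 747 (supply).
Setting them equal: 1549 - 6P = 4P - 747 → 2296 = 10P, so P = 229.6 and q = 171.4.
ΔP = 229.6 − 328 = -98.40.

-98.40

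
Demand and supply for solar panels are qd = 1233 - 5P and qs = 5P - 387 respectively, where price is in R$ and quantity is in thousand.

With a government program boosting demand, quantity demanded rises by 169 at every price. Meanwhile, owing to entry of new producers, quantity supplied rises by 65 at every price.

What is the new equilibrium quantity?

Original equilibrium: 1233 - 5P = 5P - 387 gives 1620 = 10P, so P = 162 and q = 423.
With the change applied: demand qd = 1402 - 5P, supply qs = 5P - 322.
Clearing the new market: 1402 - 5P = 5P - 322, so P = 172.4 and q = 540.

540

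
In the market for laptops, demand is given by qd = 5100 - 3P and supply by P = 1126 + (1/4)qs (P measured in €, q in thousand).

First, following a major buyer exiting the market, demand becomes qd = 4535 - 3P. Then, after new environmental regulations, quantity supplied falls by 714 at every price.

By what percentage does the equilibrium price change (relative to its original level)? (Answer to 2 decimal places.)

Before the shock: 5100 - 3P = 4P - 4504 ⇒ 9604 = 7P ⇒ P = 1372, q = 984.
With the change applied: demand qd = 4535 - 3P, supply qs = 4P - 5218.
New equilibrium: 4535 - 3P = 4P - 5218 ⇒ 9753 = 7P ⇒ P = 9753/7 ≈ 1393.2857, q = 2486/7 ≈ 355.1429.
%ΔP = (1393.2857 − 1372) / 1372 × 100 = +1.55%.

+1.55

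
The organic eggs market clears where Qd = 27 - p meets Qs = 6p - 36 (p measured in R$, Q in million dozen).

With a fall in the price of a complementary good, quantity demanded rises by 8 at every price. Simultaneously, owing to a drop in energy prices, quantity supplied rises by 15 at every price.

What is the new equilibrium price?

8

Original equilibrium: 27 - p = 6p - 36 gives 63 = 7p, so p = 9 and Q = 18.
The new curves are Qd = 35 - p (demand) and Qs = 6p - 21 (supply).
New equilibrium: 35 - p = 6p - 21 ⇒ 56 = 7p ⇒ p = 8, Q = 27.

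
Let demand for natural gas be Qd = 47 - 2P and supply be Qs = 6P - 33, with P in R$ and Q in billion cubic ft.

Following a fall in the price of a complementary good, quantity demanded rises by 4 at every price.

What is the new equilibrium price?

10.5

Solve the original market: 47 - 2P = 6P - 33, hence P = 10 and Q = 27.
With the change applied: demand Qd = 51 - 2P, supply Qs = 6P - 33.
Setting them equal: 51 - 2P = 6P - 33 → 84 = 8P, so P = 10.5 and Q = 30.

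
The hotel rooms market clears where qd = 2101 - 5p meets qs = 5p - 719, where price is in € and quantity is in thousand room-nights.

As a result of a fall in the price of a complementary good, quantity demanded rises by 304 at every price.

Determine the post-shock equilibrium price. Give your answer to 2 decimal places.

Solve the original market: 2101 - 5p = 5p - 719, hence p = 282 and q = 691.
After the shift, demand is qd = 2405 - 5p and supply is qs = 5p - 719.
Setting them equal: 2405 - 5p = 5p - 719 → 3124 = 10p, so p = 312.4 and q = 843.

312.40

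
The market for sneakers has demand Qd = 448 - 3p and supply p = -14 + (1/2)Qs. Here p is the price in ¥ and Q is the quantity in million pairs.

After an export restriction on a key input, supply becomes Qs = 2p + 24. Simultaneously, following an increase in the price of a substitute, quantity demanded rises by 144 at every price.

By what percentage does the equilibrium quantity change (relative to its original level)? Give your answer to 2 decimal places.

Initially, 448 - 3p = 2p + 28, so 420 = 5p and p = 84, Q = 196.
After the shift, demand is Qd = 592 - 3p and supply is Qs = 2p + 24.
Setting them equal: 592 - 3p = 2p + 24 → 568 = 5p, so p = 113.6 and Q = 251.2.
%ΔQ = (251.2 − 196) / 196 × 100 = +28.16%.

+28.16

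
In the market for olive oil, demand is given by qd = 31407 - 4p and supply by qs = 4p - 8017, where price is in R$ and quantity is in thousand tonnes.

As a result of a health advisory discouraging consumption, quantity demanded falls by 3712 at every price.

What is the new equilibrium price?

4464

Before the shock: 31407 - 4p = 4p - 8017 ⇒ 39424 = 8p ⇒ p = 4928, q = 11695.
With the change applied: demand qd = 27695 - 4p, supply qs = 4p - 8017.
Clearing the new market: 27695 - 4p = 4p - 8017, so p = 4464 and q = 9839.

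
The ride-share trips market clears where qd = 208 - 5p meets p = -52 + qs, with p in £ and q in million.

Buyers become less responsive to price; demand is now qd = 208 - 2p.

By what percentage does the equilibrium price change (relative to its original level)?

Original equilibrium: 208 - 5p = p + 52 gives 156 = 6p, so p = 26 and q = 78.
The new curves are qd = 208 - 2p (demand) and qs = p + 52 (supply).
Setting them equal: 208 - 2p = p + 52 → 156 = 3p, so p = 52 and q = 104.
%Δp = (52 − 26) / 26 × 100 = +100%.

+100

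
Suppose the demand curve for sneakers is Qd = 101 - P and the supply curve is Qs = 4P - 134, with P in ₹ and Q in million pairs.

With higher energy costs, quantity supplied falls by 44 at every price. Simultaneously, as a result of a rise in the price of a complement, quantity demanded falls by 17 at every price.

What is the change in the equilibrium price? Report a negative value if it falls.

+5.4

Original equilibrium: 101 - P = 4P - 134 gives 235 = 5P, so P = 47 and Q = 54.
With the change applied: demand Qd = 84 - P, supply Qs = 4P - 178.
New equilibrium: 84 - P = 4P - 178 ⇒ 262 = 5P ⇒ P = 52.4, Q = 31.6.
ΔP = 52.4 − 47 = +5.4.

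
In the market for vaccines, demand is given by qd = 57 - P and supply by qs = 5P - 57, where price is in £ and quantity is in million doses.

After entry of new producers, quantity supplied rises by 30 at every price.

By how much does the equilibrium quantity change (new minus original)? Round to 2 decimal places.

+5.00

Original equilibrium: 57 - P = 5P - 57 gives 114 = 6P, so P = 19 and q = 38.
After the shift, demand is qd = 57 - P and supply is qs = 5P - 27.
Equate the new curves: 57 - P = 5P - 27, giving 84 = 6P, P = 14, q = 43.
Δq = 43 − 38 = +5.00.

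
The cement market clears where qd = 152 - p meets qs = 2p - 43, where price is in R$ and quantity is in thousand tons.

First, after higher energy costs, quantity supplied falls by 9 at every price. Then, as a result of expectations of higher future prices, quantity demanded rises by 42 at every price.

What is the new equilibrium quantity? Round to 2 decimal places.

112.00

Initially, 152 - p = 2p - 43, so 195 = 3p and p = 65, q = 87.
The shock moves the curves to qd = 194 - p and qs = 2p - 52.
New equilibrium: 194 - p = 2p - 52 ⇒ 246 = 3p ⇒ p = 82, q = 112.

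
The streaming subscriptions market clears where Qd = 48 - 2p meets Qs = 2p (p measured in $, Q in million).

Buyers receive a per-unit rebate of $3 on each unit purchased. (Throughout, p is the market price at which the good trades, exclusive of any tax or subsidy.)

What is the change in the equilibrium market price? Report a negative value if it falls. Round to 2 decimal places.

Original equilibrium: 48 - 2p = 2p gives 48 = 4p, so p = 12 and Q = 24.
Since buyers' out-of-pocket price is the market price minus the rebate, the effective demand curve becomes Qd = 54 - 2p.
Setting them equal: 54 - 2p = 2p → 54 = 4p, so p = 13.5 and Q = 27.
Δp = 13.5 − 12 = +1.50.

+1.50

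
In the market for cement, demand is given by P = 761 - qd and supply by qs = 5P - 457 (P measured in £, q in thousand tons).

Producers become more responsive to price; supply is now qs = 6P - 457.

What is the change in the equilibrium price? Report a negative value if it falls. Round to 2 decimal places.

Solve the original market: 761 - P = 5P - 457, hence P = 203 and q = 558.
After the shift, demand is qd = 761 - P and supply is qs = 6P - 457.
Clearing the new market: 761 - P = 6P - 457, so P = 174 and q = 587.
ΔP = 174 − 203 = -29.00.

-29.00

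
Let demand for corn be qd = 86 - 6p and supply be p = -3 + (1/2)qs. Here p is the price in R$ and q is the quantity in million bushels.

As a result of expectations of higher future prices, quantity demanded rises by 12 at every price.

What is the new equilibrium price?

11.5

Initially, 86 - 6p = 2p + 6, so 80 = 8p and p = 10, q = 26.
With the change applied: demand qd = 98 - 6p, supply qs = 2p + 6.
New equilibrium: 98 - 6p = 2p + 6 ⇒ 92 = 8p ⇒ p = 11.5, q = 29.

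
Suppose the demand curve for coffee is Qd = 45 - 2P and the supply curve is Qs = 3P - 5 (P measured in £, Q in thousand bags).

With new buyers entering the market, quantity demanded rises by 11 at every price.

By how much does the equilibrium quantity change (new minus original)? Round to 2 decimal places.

Before the shock: 45 - 2P = 3P - 5 ⇒ 50 = 5P ⇒ P = 10, Q = 25.
After the shift, demand is Qd = 56 - 2P and supply is Qs = 3P - 5.
Equate the new curves: 56 - 2P = 3P - 5, giving 61 = 5P, P = 12.2, Q = 31.6.
ΔQ = 31.6 − 25 = +6.60.

+6.60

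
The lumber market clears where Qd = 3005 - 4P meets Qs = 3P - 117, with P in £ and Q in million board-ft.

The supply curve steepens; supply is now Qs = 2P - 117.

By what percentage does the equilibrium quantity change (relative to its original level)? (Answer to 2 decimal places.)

-24.35

Before the shock: 3005 - 4P = 3P - 117 ⇒ 3122 = 7P ⇒ P = 446, Q = 1221.
The new curves are Qd = 3005 - 4P (demand) and Qs = 2P - 117 (supply).
New equilibrium: 3005 - 4P = 2P - 117 ⇒ 3122 = 6P ⇒ P = 1561/3 ≈ 520.3333, Q = 2771/3 ≈ 923.6667.
%ΔQ = (923.6667 − 1221) / 1221 × 100 = -24.35%.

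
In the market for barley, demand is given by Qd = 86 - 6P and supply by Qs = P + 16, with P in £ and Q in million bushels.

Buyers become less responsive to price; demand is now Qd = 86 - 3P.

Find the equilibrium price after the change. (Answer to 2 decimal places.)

Solve the original market: 86 - 6P = P + 16, hence P = 10 and Q = 26.
The new curves are Qd = 86 - 3P (demand) and Qs = P + 16 (supply).
Equate the new curves: 86 - 3P = P + 16, giving 70 = 4P, P = 17.5, Q = 33.5.

17.50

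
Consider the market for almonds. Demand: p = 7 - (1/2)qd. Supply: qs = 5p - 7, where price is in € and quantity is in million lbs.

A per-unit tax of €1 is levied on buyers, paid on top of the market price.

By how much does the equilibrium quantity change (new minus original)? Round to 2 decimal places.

Before the shock: 14 - 2p = 5p - 7 ⇒ 21 = 7p ⇒ p = 3, q = 8.
Since buyers pay the price plus the tax, the effective demand curve becomes qd = 12 - 2p.
Setting them equal: 12 - 2p = 5p - 7 → 19 = 7p, so p = 19/7 ≈ 2.7143 and q = 46/7 ≈ 6.5714.
Δq = 6.5714 − 8 = -1.43.

-1.43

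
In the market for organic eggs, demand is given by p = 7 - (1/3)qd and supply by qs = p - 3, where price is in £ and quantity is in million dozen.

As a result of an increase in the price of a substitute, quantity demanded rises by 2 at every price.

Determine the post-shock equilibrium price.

6.5

Original equilibrium: 21 - 3p = p - 3 gives 24 = 4p, so p = 6 and q = 3.
The new curves are qd = 23 - 3p (demand) and qs = p - 3 (supply).
Setting them equal: 23 - 3p = p - 3 → 26 = 4p, so p = 6.5 and q = 3.5.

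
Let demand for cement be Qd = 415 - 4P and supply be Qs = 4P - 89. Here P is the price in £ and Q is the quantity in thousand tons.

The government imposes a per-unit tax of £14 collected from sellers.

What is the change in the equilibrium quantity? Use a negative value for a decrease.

-28

Initially, 415 - 4P = 4P - 89, so 504 = 8P and P = 63, Q = 163.
Since sellers keep the price net of the tax, the effective supply curve becomes Qs = 4P - 145.
Equate the new curves: 415 - 4P = 4P - 145, giving 560 = 8P, P = 70, Q = 135.
ΔQ = 135 − 163 = -28.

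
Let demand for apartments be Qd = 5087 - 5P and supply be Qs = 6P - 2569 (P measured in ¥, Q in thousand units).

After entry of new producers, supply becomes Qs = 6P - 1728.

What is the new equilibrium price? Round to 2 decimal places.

619.55

Initially, 5087 - 5P = 6P - 2569, so 7656 = 11P and P = 696, Q = 1607.
After the shift, demand is Qd = 5087 - 5P and supply is Qs = 6P - 1728.
Setting them equal: 5087 - 5P = 6P - 1728 → 6815 = 11P, so P = 6815/11 ≈ 619.5455 and Q = 21882/11 ≈ 1989.2727.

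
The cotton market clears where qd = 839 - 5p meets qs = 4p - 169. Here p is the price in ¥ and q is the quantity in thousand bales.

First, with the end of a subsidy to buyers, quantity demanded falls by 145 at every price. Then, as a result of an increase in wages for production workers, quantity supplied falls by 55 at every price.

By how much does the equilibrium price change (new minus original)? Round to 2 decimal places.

Initially, 839 - 5p = 4p - 169, so 1008 = 9p and p = 112, q = 279.
With the change applied: demand qd = 694 - 5p, supply qs = 4p - 224.
New equilibrium: 694 - 5p = 4p - 224 ⇒ 918 = 9p ⇒ p = 102, q = 184.
Δp = 102 − 112 = -10.00.

-10.00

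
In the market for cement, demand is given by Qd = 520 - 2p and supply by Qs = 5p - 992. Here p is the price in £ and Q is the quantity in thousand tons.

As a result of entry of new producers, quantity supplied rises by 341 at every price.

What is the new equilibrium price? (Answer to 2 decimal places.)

167.29

Original equilibrium: 520 - 2p = 5p - 992 gives 1512 = 7p, so p = 216 and Q = 88.
The new curves are Qd = 520 - 2p (demand) and Qs = 5p - 651 (supply).
Equate the new curves: 520 - 2p = 5p - 651, giving 1171 = 7p, p = 1171/7 ≈ 167.2857, Q = 1298/7 ≈ 185.4286.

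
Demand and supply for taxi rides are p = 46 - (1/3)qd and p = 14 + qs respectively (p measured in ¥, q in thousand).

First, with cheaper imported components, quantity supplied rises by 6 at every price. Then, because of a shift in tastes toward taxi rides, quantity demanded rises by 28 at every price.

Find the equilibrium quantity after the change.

35.5

Original equilibrium: 138 - 3p = p - 14 gives 152 = 4p, so p = 38 and q = 24.
With the change applied: demand qd = 166 - 3p, supply qs = p - 8.
New equilibrium: 166 - 3p = p - 8 ⇒ 174 = 4p ⇒ p = 43.5, q = 35.5.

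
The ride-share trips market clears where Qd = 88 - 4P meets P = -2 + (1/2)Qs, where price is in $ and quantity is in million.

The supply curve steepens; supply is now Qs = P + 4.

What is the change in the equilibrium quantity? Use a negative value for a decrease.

-11.2

Initially, 88 - 4P = 2P + 4, so 84 = 6P and P = 14, Q = 32.
The new curves are Qd = 88 - 4P (demand) and Qs = P + 4 (supply).
Equate the new curves: 88 - 4P = P + 4, giving 84 = 5P, P = 16.8, Q = 20.8.
ΔQ = 20.8 − 32 = -11.2.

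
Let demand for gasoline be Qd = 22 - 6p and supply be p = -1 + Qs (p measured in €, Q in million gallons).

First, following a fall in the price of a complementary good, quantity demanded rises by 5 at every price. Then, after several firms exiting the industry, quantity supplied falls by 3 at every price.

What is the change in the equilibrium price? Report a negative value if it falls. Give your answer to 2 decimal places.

Original equilibrium: 22 - 6p = p + 1 gives 21 = 7p, so p = 3 and Q = 4.
The shock moves the curves to Qd = 27 - 6p and Qs = p - 2.
Setting them equal: 27 - 6p = p - 2 → 29 = 7p, so p = 29/7 ≈ 4.1429 and Q = 15/7 ≈ 2.1429.
Δp = 4.1429 − 3 = +1.14.

+1.14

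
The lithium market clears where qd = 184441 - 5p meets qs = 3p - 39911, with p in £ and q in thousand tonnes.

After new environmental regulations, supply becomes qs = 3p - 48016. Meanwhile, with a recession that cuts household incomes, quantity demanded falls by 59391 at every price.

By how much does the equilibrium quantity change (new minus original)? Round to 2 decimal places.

-27337.25

Before the shock: 184441 - 5p = 3p - 39911 ⇒ 224352 = 8p ⇒ p = 28044, q = 44221.
With the change applied: demand qd = 125050 - 5p, supply qs = 3p - 48016.
Clearing the new market: 125050 - 5p = 3p - 48016, so p = 21633.25 and q = 16883.75.
Δq = 16883.75 − 44221 = -27337.25.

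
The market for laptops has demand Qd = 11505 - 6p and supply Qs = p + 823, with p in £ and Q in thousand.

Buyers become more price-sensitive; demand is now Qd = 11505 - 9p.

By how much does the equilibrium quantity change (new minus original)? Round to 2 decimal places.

Before the shock: 11505 - 6p = p + 823 ⇒ 10682 = 7p ⇒ p = 1526, Q = 2349.
After the shift, demand is Qd = 11505 - 9p and supply is Qs = p + 823.
Clearing the new market: 11505 - 9p = p + 823, so p = 1068.2 and Q = 1891.2.
ΔQ = 1891.2 − 2349 = -457.80.

-457.80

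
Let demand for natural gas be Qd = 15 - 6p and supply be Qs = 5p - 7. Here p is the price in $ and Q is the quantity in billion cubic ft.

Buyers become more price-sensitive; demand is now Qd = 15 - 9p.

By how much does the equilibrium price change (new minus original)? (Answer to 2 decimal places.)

-0.43

Solve the original market: 15 - 6p = 5p - 7, hence p = 2 and Q = 3.
The shock moves the curves to Qd = 15 - 9p and Qs = 5p - 7.
Equate the new curves: 15 - 9p = 5p - 7, giving 22 = 14p, p = 11/7 ≈ 1.5714, Q = 6/7 ≈ 0.8571.
Δp = 1.5714 − 2 = -0.43.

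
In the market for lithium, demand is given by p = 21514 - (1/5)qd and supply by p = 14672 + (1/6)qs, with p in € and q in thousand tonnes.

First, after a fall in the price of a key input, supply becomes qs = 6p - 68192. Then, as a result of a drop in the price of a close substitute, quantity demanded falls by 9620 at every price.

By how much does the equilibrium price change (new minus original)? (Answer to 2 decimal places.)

Original equilibrium: 107570 - 5p = 6p - 88032 gives 195602 = 11p, so p = 17782 and q = 18660.
The new curves are qd = 97950 - 5p (demand) and qs = 6p - 68192 (supply).
Equate the new curves: 97950 - 5p = 6p - 68192, giving 166142 = 11p, p = 166142/11 ≈ 15103.8182, q = 246740/11 ≈ 22430.9091.
Δp = 15103.8182 − 17782 = -2678.18.

-2678.18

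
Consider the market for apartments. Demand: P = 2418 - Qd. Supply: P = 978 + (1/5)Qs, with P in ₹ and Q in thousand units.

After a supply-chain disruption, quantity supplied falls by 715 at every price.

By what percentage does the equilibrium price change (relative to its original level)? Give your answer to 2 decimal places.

Before the shock: 2418 - P = 5P - 4890 ⇒ 7308 = 6P ⇒ P = 1218, Q = 1200.
The new curves are Qd = 2418 - P (demand) and Qs = 5P - 5605 (supply).
New equilibrium: 2418 - P = 5P - 5605 ⇒ 8023 = 6P ⇒ P = 8023/6 ≈ 1337.1667, Q = 6485/6 ≈ 1080.8333.
%ΔP = (1337.1667 − 1218) / 1218 × 100 = +9.78%.

+9.78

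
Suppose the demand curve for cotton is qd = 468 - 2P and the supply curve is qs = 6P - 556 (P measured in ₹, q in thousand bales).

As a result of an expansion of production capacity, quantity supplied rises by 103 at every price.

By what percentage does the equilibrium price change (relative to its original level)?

Solve the original market: 468 - 2P = 6P - 556, hence P = 128 and q = 212.
The shock moves the curves to qd = 468 - 2P and qs = 6P - 453.
New equilibrium: 468 - 2P = 6P - 453 ⇒ 921 = 8P ⇒ P = 115.125, q = 237.75.
%ΔP = (115.125 − 128) / 128 × 100 = -10.05859375%.

-10.05859375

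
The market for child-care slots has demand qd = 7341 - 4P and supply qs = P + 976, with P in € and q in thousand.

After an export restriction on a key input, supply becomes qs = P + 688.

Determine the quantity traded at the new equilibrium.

2018.6

Original equilibrium: 7341 - 4P = P + 976 gives 6365 = 5P, so P = 1273 and q = 2249.
With the change applied: demand qd = 7341 - 4P, supply qs = P + 688.
Equate the new curves: 7341 - 4P = P + 688, giving 6653 = 5P, P = 1330.6, q = 2018.6.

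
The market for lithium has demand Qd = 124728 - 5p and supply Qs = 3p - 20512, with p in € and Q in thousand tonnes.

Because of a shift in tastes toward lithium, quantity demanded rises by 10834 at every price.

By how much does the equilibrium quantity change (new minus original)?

+4062.75

Before the shock: 124728 - 5p = 3p - 20512 ⇒ 145240 = 8p ⇒ p = 18155, Q = 33953.
The shock moves the curves to Qd = 135562 - 5p and Qs = 3p - 20512.
Equate the new curves: 135562 - 5p = 3p - 20512, giving 156074 = 8p, p = 19509.25, Q = 38015.75.
ΔQ = 38015.75 − 33953 = +4062.75.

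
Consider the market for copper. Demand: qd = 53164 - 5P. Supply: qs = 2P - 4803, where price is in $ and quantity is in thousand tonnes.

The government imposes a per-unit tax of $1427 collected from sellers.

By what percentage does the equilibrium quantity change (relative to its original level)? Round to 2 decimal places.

Before the shock: 53164 - 5P = 2P - 4803 ⇒ 57967 = 7P ⇒ P = 8281, q = 11759.
Since sellers keep the price net of the tax, the effective supply curve becomes qs = 2P - 7657.
Setting them equal: 53164 - 5P = 2P - 7657 → 60821 = 7P, so P = 60821/7 ≈ 8688.7143 and q = 68043/7 ≈ 9720.4286.
%Δq = (9720.4286 − 11759) / 11759 × 100 = -17.34%.

-17.34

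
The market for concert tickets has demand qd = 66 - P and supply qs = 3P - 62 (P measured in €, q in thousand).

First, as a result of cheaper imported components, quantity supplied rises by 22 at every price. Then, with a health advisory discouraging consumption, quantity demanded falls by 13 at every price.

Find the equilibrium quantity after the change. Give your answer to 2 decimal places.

Solve the original market: 66 - P = 3P - 62, hence P = 32 and q = 34.
After the shift, demand is qd = 53 - P and supply is qs = 3P - 40.
Equate the new curves: 53 - P = 3P - 40, giving 93 = 4P, P = 23.25, q = 29.75.

29.75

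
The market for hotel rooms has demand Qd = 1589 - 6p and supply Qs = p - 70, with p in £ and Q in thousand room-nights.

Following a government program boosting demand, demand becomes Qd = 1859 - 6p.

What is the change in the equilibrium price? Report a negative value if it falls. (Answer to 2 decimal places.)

Before the shock: 1589 - 6p = p - 70 ⇒ 1659 = 7p ⇒ p = 237, Q = 167.
With the change applied: demand Qd = 1859 - 6p, supply Qs = p - 70.
Clearing the new market: 1859 - 6p = p - 70, so p = 1929/7 ≈ 275.5714 and Q = 1439/7 ≈ 205.5714.
Δp = 275.5714 − 237 = +38.57.

+38.57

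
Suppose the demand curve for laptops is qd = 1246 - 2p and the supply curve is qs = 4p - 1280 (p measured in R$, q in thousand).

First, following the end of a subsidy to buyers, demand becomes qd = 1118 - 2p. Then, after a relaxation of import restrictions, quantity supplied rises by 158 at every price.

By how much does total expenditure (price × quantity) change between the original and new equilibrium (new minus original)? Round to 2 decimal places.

Initially, 1246 - 2p = 4p - 1280, so 2526 = 6p and p = 421, q = 404.
With the change applied: demand qd = 1118 - 2p, supply qs = 4p - 1122.
Equate the new curves: 1118 - 2p = 4p - 1122, giving 2240 = 6p, p = 1120/3 ≈ 373.3333, q = 1114/3 ≈ 371.3333.
Expenditure moves from 421×404 = 170084 to 373.3333×371.3333 = 138631.1111; change = -31452.89.

-31452.89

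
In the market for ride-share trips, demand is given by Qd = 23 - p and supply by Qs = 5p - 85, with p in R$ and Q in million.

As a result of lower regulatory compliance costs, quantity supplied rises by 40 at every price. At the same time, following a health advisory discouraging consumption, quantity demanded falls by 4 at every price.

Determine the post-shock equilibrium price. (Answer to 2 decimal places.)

Solve the original market: 23 - p = 5p - 85, hence p = 18 and Q = 5.
The new curves are Qd = 19 - p (demand) and Qs = 5p - 45 (supply).
Clearing the new market: 19 - p = 5p - 45, so p = 32/3 ≈ 10.6667 and Q = 25/3 ≈ 8.3333.

10.67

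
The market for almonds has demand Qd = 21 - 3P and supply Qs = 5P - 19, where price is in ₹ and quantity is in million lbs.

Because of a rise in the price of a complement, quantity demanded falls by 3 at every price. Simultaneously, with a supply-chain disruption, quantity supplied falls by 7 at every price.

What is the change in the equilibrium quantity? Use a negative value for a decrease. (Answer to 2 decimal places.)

Solve the original market: 21 - 3P = 5P - 19, hence P = 5 and Q = 6.
With the change applied: demand Qd = 18 - 3P, supply Qs = 5P - 26.
New equilibrium: 18 - 3P = 5P - 26 ⇒ 44 = 8P ⇒ P = 5.5, Q = 1.5.
ΔQ = 1.5 − 6 = -4.50.

-4.50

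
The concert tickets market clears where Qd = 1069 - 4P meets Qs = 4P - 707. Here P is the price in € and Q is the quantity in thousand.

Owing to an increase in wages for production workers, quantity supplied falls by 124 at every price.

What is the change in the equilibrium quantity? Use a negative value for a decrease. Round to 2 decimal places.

Solve the original market: 1069 - 4P = 4P - 707, hence P = 222 and Q = 181.
With the change applied: demand Qd = 1069 - 4P, supply Qs = 4P - 831.
Clearing the new market: 1069 - 4P = 4P - 831, so P = 237.5 and Q = 119.
ΔQ = 119 − 181 = -62.00.

-62.00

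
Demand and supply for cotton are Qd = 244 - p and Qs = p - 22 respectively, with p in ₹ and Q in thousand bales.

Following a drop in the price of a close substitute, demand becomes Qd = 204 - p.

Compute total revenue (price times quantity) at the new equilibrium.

10283

Initially, 244 - p = p - 22, so 266 = 2p and p = 133, Q = 111.
The shock moves the curves to Qd = 204 - p and Qs = p - 22.
Setting them equal: 204 - p = p - 22 → 226 = 2p, so p = 113 and Q = 91.
New expenditure = 113 × 91 = 10283.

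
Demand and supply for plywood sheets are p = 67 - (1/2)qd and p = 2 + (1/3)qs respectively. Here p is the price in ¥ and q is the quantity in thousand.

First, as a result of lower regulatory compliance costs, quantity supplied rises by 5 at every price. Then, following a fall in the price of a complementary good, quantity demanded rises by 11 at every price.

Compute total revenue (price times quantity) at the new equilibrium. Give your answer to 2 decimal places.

2528.72

Solve the original market: 134 - 2p = 3p - 6, hence p = 28 and q = 78.
The shock moves the curves to qd = 145 - 2p and qs = 3p - 1.
New equilibrium: 145 - 2p = 3p - 1 ⇒ 146 = 5p ⇒ p = 29.2, q = 86.6.
New expenditure = 29.2 × 86.6 = 2528.72.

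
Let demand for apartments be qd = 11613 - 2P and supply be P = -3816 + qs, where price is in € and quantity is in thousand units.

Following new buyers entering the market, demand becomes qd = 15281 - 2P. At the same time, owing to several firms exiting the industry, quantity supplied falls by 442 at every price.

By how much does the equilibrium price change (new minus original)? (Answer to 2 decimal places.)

+1370.00

Original equilibrium: 11613 - 2P = P + 3816 gives 7797 = 3P, so P = 2599 and q = 6415.
With the change applied: demand qd = 15281 - 2P, supply qs = P + 3374.
New equilibrium: 15281 - 2P = P + 3374 ⇒ 11907 = 3P ⇒ P = 3969, q = 7343.
ΔP = 3969 − 2599 = +1370.00.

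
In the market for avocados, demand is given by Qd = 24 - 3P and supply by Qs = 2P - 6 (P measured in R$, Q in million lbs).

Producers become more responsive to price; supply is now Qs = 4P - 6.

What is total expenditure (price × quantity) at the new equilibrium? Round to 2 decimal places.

47.76

Before the shock: 24 - 3P = 2P - 6 ⇒ 30 = 5P ⇒ P = 6, Q = 6.
After the shift, demand is Qd = 24 - 3P and supply is Qs = 4P - 6.
Setting them equal: 24 - 3P = 4P - 6 → 30 = 7P, so P = 30/7 ≈ 4.2857 and Q = 78/7 ≈ 11.1429.
New expenditure = 4.2857 × 11.1429 = 47.76.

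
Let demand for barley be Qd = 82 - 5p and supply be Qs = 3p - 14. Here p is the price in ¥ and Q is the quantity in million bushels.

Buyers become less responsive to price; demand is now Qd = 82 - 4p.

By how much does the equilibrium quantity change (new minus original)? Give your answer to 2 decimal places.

Before the shock: 82 - 5p = 3p - 14 ⇒ 96 = 8p ⇒ p = 12, Q = 22.
The new curves are Qd = 82 - 4p (demand) and Qs = 3p - 14 (supply).
Clearing the new market: 82 - 4p = 3p - 14, so p = 96/7 ≈ 13.7143 and Q = 190/7 ≈ 27.1429.
ΔQ = 27.1429 − 22 = +5.14.

+5.14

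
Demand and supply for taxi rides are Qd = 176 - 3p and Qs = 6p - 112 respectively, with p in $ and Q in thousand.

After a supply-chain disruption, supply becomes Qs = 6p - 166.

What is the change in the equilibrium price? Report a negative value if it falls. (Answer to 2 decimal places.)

+6.00

Initially, 176 - 3p = 6p - 112, so 288 = 9p and p = 32, Q = 80.
The new curves are Qd = 176 - 3p (demand) and Qs = 6p - 166 (supply).
New equilibrium: 176 - 3p = 6p - 166 ⇒ 342 = 9p ⇒ p = 38, Q = 62.
Δp = 38 − 32 = +6.00.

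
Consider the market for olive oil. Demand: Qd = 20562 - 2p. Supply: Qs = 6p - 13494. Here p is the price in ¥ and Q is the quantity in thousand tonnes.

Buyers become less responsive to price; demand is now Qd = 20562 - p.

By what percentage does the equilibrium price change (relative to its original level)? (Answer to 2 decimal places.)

+14.29

Solve the original market: 20562 - 2p = 6p - 13494, hence p = 4257 and Q = 12048.
The new curves are Qd = 20562 - p (demand) and Qs = 6p - 13494 (supply).
Equate the new curves: 20562 - p = 6p - 13494, giving 34056 = 7p, p = 34056/7 ≈ 4865.1429, Q = 109878/7 ≈ 15696.8571.
%Δp = (4865.1429 − 4257) / 4257 × 100 = +14.29%.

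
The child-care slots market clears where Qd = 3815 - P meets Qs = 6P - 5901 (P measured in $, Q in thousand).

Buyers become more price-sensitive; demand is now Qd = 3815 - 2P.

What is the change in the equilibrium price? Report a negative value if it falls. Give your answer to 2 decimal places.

Before the shock: 3815 - P = 6P - 5901 ⇒ 9716 = 7P ⇒ P = 1388, Q = 2427.
With the change applied: demand Qd = 3815 - 2P, supply Qs = 6P - 5901.
New equilibrium: 3815 - 2P = 6P - 5901 ⇒ 9716 = 8P ⇒ P = 1214.5, Q = 1386.
ΔP = 1214.5 − 1388 = -173.50.

-173.50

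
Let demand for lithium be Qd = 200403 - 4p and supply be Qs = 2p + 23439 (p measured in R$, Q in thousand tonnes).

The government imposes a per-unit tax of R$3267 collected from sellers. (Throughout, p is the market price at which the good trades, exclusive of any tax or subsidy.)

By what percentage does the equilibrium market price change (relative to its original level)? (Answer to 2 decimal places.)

+3.69

Solve the original market: 200403 - 4p = 2p + 23439, hence p = 29494 and Q = 82427.
Since sellers keep the price net of the tax, the effective supply curve becomes Qs = 2p + 16905.
Equate the new curves: 200403 - 4p = 2p + 16905, giving 183498 = 6p, p = 30583, Q = 78071.
%Δp = (30583 − 29494) / 29494 × 100 = +3.69%.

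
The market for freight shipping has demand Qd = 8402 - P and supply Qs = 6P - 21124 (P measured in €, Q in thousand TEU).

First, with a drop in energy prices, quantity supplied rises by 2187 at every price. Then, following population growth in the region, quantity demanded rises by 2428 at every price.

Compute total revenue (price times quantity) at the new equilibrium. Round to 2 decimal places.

27970652.67

Original equilibrium: 8402 - P = 6P - 21124 gives 29526 = 7P, so P = 4218 and Q = 4184.
The new curves are Qd = 10830 - P (demand) and Qs = 6P - 18937 (supply).
Clearing the new market: 10830 - P = 6P - 18937, so P = 29767/7 ≈ 4252.4286 and Q = 46043/7 ≈ 6577.5714.
New expenditure = 4252.4286 × 6577.5714 = 27970652.67.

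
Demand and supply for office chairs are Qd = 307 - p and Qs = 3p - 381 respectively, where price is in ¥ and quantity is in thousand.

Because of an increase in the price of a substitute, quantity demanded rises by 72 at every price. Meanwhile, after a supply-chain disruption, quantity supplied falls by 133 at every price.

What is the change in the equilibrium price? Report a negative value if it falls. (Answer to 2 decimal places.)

+51.25

Initially, 307 - p = 3p - 381, so 688 = 4p and p = 172, Q = 135.
The new curves are Qd = 379 - p (demand) and Qs = 3p - 514 (supply).
New equilibrium: 379 - p = 3p - 514 ⇒ 893 = 4p ⇒ p = 223.25, Q = 155.75.
Δp = 223.25 − 172 = +51.25.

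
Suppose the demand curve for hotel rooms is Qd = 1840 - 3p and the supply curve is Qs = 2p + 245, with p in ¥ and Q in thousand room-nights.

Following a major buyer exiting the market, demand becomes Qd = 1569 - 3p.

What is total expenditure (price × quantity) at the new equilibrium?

Initially, 1840 - 3p = 2p + 245, so 1595 = 5p and p = 319, Q = 883.
After the shift, demand is Qd = 1569 - 3p and supply is Qs = 2p + 245.
New equilibrium: 1569 - 3p = 2p + 245 ⇒ 1324 = 5p ⇒ p = 264.8, Q = 774.6.
New expenditure = 264.8 × 774.6 = 205114.08.

205114.08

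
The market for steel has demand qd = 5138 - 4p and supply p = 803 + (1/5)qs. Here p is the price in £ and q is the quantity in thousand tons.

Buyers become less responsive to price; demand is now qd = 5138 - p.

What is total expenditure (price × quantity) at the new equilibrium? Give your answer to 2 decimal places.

5510868.75

Initially, 5138 - 4p = 5p - 4015, so 9153 = 9p and p = 1017, q = 1070.
The shock moves the curves to qd = 5138 - p and qs = 5p - 4015.
Setting them equal: 5138 - p = 5p - 4015 → 9153 = 6p, so p = 1525.5 and q = 3612.5.
New expenditure = 1525.5 × 3612.5 = 5510868.75.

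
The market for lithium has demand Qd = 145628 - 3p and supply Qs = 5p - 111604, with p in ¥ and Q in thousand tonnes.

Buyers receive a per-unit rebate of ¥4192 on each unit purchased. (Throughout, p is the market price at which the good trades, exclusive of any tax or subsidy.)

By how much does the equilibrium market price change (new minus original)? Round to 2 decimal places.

Solve the original market: 145628 - 3p = 5p - 111604, hence p = 32154 and Q = 49166.
Since buyers' out-of-pocket price is the market price minus the rebate, the effective demand curve becomes Qd = 158204 - 3p.
Clearing the new market: 158204 - 3p = 5p - 111604, so p = 33726 and Q = 57026.
Δp = 33726 − 32154 = +1572.00.

+1572.00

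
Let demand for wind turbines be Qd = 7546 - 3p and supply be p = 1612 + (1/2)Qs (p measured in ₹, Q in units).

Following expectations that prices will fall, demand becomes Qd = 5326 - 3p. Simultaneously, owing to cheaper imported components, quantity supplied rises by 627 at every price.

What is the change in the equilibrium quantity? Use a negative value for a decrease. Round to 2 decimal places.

Original equilibrium: 7546 - 3p = 2p - 3224 gives 10770 = 5p, so p = 2154 and Q = 1084.
With the change applied: demand Qd = 5326 - 3p, supply Qs = 2p - 2597.
Equate the new curves: 5326 - 3p = 2p - 2597, giving 7923 = 5p, p = 1584.6, Q = 572.2.
ΔQ = 572.2 − 1084 = -511.80.

-511.80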